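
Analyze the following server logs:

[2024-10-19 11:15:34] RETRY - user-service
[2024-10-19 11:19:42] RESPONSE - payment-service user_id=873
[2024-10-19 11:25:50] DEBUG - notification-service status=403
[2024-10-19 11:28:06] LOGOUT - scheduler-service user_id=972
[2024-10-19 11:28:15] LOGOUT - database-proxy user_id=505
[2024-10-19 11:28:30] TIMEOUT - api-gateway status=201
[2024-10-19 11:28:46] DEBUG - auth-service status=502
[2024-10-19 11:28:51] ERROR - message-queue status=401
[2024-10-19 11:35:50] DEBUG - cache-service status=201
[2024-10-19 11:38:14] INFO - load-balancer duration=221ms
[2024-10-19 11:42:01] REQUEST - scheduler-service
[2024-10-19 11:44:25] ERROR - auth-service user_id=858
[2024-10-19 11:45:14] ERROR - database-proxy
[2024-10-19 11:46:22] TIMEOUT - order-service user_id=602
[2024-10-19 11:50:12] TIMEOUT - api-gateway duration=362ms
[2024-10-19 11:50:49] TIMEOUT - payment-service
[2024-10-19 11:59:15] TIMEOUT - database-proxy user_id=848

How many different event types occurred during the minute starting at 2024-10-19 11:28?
4

To count unique event types:

1. Filter events in the minute starting at 2024-10-19 11:28
2. Extract event types from matching entries
3. Count unique types: 4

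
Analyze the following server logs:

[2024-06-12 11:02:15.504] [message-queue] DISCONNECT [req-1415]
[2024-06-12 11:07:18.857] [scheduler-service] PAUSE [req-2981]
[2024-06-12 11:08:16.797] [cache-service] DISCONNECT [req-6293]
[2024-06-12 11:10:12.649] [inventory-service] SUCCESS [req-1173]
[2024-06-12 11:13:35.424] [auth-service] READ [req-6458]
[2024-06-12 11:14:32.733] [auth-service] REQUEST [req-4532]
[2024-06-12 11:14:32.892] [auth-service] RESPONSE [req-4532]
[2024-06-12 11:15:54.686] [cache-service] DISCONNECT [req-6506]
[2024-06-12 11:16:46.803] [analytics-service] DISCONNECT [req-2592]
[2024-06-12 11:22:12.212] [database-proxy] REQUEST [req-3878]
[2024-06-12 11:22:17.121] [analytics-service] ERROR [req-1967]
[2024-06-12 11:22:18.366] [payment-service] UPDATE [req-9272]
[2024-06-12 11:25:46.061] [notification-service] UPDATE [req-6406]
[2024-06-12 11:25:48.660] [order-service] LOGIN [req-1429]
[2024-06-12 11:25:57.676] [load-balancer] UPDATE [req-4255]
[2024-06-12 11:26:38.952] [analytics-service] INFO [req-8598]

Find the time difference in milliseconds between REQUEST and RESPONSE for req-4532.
159

To calculate latency:

1. Find REQUEST with id req-4532: 2024-06-12 11:14:32.733
2. Find RESPONSE with id req-4532: 2024-06-12 11:14:32.892
3. Latency: 2024-06-12 11:14:32.892 - 2024-06-12 11:14:32.733 = 159ms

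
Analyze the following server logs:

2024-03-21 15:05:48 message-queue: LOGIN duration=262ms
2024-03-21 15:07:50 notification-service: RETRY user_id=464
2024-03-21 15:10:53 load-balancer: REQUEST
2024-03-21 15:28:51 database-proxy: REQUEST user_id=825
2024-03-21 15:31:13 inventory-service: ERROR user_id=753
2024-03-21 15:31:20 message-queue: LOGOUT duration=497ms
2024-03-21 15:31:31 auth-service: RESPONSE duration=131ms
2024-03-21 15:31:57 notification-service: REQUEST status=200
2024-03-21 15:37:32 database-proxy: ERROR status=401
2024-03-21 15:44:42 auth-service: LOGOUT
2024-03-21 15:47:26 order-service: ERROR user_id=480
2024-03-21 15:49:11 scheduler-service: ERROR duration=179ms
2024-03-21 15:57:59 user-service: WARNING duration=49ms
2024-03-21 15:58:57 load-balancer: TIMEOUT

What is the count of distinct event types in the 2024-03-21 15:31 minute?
4

To count unique event types:

1. Filter events in the minute starting at 2024-03-21 15:31
2. Extract event types from matching entries
3. Count unique types: 4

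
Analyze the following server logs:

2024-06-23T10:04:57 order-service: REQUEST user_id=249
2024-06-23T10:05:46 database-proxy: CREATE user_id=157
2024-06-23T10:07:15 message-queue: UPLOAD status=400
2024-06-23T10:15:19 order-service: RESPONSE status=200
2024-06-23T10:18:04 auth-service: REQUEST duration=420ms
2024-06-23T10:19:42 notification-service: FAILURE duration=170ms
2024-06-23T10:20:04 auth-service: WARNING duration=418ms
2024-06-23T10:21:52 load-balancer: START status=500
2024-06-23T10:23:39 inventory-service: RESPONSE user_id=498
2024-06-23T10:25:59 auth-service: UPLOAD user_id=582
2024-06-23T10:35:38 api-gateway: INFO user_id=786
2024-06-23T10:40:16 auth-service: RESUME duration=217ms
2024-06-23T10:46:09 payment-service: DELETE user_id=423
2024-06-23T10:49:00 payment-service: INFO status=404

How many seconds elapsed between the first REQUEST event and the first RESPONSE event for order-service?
622

To find the time between events:

1. Locate the first REQUEST event for order-service: 2024-06-23T10:04:57
2. Locate the first RESPONSE event for order-service: 2024-06-23T10:15:19
3. Calculate the difference: 2024-06-23T10:15:19 - 2024-06-23T10:04:57 = 622 seconds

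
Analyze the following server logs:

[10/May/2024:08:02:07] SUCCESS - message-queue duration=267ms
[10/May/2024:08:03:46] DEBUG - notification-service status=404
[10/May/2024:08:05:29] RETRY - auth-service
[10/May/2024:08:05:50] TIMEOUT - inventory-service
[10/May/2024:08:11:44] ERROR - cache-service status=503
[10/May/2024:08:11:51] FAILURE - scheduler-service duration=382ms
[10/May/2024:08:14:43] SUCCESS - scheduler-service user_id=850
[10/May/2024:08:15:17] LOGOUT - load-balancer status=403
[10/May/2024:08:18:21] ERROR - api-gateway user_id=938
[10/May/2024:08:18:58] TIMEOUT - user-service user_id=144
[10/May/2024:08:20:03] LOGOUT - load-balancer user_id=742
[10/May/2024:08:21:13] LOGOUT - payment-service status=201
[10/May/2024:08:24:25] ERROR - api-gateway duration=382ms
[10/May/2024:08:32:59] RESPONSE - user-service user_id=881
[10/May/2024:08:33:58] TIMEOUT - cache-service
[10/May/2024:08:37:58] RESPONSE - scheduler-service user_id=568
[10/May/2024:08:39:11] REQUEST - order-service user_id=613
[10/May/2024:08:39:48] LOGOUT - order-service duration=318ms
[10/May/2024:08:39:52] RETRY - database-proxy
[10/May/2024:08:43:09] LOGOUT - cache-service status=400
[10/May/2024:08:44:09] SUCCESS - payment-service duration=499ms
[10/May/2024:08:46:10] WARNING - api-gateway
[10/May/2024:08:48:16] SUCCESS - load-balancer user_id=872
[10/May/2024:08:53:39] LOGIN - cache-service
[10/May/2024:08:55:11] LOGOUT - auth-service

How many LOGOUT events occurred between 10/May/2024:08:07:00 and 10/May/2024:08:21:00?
2

To count events in the time window:

1. Window boundaries: 10/May/2024:08:07:00 to 10/May/2024:08:21:00
2. Filter for LOGOUT events within this window
3. Count matching events: 2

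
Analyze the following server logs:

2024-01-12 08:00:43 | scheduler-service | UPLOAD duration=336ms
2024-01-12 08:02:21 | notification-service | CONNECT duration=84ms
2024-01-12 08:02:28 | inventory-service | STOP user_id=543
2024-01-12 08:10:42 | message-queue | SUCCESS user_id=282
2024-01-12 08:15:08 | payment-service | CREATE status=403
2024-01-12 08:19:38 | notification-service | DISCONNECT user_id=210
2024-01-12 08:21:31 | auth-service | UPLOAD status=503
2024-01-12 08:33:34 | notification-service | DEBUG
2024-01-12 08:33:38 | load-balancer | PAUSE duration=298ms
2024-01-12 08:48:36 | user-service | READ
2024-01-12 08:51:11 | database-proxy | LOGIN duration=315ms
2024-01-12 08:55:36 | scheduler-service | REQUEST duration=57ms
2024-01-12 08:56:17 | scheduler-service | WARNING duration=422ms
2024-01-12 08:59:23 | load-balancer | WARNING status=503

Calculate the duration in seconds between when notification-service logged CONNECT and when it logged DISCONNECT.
1037

To find the time between events:

1. Locate the first CONNECT event for notification-service: 2024-01-12 08:02:21
2. Locate the first DISCONNECT event for notification-service: 2024-01-12 08:19:38
3. Calculate the difference: 2024-01-12 08:19:38 - 2024-01-12 08:02:21 = 1037 seconds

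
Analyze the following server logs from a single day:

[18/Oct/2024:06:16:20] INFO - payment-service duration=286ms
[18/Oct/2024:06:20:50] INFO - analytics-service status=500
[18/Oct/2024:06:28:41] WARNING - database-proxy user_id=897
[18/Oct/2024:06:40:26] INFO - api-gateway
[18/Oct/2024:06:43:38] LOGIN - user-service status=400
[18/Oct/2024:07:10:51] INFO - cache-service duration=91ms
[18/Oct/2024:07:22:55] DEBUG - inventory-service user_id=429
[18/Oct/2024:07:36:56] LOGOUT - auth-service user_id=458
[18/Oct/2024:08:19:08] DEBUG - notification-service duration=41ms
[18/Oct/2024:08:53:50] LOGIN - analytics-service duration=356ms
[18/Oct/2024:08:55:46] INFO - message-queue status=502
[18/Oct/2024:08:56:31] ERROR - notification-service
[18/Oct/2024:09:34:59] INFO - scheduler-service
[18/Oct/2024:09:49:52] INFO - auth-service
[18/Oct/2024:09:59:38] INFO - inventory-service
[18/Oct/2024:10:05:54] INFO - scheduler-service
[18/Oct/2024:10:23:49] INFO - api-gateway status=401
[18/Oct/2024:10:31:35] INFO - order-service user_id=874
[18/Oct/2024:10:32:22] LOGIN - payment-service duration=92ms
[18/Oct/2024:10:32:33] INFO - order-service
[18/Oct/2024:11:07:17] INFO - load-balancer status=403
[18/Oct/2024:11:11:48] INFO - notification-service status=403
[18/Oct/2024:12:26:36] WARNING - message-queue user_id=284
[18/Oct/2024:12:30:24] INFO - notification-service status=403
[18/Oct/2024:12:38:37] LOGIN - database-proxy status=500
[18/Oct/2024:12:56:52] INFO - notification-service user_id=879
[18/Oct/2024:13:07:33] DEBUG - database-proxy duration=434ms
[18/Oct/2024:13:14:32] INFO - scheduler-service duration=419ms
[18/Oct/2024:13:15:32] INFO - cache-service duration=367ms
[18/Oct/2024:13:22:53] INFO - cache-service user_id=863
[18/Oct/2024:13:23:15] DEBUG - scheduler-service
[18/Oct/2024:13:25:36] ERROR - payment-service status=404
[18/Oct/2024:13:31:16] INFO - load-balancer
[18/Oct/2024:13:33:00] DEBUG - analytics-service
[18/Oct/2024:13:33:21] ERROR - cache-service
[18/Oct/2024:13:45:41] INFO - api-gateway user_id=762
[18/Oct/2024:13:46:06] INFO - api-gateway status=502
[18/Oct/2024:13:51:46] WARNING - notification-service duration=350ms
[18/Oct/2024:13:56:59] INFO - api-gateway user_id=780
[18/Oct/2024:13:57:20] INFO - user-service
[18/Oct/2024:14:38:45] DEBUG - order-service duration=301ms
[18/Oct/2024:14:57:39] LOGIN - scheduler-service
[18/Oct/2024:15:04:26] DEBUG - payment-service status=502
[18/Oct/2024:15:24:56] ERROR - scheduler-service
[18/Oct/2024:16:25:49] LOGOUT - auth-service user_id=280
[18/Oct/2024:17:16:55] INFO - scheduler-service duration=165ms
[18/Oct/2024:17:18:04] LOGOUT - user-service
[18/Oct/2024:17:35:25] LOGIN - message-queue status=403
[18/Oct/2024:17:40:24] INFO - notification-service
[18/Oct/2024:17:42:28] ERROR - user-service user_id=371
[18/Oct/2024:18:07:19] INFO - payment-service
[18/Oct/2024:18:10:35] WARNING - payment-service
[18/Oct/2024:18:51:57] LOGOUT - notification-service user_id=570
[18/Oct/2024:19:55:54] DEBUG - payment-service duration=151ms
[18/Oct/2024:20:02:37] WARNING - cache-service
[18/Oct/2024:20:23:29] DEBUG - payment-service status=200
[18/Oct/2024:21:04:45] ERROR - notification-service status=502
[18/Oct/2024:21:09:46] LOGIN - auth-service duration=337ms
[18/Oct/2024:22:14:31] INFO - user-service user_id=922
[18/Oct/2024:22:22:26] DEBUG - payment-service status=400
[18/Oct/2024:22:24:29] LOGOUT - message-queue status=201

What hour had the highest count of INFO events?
13

To find the peak hour:

1. Group all INFO events by hour
2. Count events in each hour
3. Find hour with maximum count
4. Peak hour: 13 (with 8 events)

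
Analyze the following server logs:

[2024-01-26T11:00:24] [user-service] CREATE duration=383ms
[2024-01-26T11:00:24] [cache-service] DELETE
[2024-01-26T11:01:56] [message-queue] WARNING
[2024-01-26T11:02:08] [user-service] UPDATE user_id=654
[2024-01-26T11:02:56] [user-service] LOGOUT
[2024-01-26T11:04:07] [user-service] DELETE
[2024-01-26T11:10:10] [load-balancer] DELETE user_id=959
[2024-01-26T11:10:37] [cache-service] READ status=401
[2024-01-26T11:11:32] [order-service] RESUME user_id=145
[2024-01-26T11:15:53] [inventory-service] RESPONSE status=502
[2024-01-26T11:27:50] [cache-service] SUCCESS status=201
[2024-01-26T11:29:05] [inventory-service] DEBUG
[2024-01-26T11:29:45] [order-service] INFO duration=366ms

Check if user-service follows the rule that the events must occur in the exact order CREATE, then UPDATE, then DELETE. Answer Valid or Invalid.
Valid

To validate ordering:

1. Required order: CREATE → UPDATE → DELETE
2. Rule: the events must occur in the exact order CREATE, then UPDATE, then DELETE
3. Check actual order of events for user-service
4. Result: Valid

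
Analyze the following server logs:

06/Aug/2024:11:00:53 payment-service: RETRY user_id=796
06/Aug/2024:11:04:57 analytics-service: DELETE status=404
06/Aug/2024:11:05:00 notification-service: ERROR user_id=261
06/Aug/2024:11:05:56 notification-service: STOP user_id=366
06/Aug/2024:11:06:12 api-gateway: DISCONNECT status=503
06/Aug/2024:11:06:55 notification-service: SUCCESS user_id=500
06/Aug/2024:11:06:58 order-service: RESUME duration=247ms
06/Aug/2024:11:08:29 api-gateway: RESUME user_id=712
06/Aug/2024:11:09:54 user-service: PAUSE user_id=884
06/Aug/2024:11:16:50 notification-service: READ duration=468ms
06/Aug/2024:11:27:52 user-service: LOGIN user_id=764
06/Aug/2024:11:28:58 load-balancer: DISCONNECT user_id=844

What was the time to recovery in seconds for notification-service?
115

To calculate recovery time:

1. Find ERROR event for notification-service: 06/Aug/2024:11:05:00
2. Find next SUCCESS event for notification-service: 06/Aug/2024:11:06:55
3. Recovery time: 06/Aug/2024:11:06:55 - 06/Aug/2024:11:05:00 = 115 seconds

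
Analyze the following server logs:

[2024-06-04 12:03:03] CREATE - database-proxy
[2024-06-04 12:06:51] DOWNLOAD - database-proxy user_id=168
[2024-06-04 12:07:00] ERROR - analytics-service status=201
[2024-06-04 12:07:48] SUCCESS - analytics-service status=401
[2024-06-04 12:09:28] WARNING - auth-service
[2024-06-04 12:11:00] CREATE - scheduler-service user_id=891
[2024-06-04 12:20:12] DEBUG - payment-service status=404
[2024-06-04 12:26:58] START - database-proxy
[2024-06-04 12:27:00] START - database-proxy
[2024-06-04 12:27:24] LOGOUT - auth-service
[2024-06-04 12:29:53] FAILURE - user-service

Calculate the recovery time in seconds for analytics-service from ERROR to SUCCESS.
48

To calculate recovery time:

1. Find ERROR event for analytics-service: 2024-06-04 12:07:00
2. Find next SUCCESS event for analytics-service: 2024-06-04 12:07:48
3. Recovery time: 2024-06-04 12:07:48 - 2024-06-04 12:07:00 = 48 seconds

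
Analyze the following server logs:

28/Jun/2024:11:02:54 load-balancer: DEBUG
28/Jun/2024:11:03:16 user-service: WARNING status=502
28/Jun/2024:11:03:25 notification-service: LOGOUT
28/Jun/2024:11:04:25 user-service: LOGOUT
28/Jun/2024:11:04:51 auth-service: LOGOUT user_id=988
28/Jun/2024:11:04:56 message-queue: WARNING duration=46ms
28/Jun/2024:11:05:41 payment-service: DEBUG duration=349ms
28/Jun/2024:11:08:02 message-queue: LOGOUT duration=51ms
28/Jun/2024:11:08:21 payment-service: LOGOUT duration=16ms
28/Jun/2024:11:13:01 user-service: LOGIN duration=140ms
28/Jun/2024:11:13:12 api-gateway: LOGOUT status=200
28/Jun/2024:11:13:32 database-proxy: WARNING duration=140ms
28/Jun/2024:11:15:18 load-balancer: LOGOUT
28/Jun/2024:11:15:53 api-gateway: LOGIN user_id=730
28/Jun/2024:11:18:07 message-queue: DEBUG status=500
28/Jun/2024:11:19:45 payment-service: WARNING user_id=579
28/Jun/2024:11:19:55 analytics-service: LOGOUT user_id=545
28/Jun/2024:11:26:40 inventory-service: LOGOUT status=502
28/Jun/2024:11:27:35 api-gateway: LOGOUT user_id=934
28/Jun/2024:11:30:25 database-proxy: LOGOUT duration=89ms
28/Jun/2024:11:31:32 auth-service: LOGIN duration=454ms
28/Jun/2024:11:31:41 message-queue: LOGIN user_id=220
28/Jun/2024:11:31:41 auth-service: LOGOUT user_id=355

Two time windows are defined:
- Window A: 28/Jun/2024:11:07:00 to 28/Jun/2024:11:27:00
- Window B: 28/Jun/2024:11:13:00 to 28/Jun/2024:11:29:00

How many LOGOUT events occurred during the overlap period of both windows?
4

To find overlap events:

1. Window A: 28/Jun/2024:11:07:00 to 28/Jun/2024:11:27:00
2. Window B: 28/Jun/2024:11:13:00 to 28/Jun/2024:11:29:00
3. Overlap period: 28/Jun/2024:11:13:00 to 28/Jun/2024:11:27:00
4. Count LOGOUT events in overlap: 4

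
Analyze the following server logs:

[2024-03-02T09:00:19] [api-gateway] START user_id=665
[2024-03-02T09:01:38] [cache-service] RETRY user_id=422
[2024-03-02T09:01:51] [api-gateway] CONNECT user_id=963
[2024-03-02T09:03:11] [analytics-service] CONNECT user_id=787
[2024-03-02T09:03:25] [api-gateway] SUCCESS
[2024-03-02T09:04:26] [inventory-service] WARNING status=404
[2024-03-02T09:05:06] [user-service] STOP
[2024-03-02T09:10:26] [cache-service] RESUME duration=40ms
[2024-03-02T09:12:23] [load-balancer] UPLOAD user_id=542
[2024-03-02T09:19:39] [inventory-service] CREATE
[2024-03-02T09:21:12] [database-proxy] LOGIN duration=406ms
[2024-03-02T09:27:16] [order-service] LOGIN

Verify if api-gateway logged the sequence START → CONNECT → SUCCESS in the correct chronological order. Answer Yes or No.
Yes

To verify sequence order:

1. Find all events in sequence START → CONNECT → SUCCESS for api-gateway
2. Extract their timestamps
3. Check if timestamps are in ascending order
4. Result: Yes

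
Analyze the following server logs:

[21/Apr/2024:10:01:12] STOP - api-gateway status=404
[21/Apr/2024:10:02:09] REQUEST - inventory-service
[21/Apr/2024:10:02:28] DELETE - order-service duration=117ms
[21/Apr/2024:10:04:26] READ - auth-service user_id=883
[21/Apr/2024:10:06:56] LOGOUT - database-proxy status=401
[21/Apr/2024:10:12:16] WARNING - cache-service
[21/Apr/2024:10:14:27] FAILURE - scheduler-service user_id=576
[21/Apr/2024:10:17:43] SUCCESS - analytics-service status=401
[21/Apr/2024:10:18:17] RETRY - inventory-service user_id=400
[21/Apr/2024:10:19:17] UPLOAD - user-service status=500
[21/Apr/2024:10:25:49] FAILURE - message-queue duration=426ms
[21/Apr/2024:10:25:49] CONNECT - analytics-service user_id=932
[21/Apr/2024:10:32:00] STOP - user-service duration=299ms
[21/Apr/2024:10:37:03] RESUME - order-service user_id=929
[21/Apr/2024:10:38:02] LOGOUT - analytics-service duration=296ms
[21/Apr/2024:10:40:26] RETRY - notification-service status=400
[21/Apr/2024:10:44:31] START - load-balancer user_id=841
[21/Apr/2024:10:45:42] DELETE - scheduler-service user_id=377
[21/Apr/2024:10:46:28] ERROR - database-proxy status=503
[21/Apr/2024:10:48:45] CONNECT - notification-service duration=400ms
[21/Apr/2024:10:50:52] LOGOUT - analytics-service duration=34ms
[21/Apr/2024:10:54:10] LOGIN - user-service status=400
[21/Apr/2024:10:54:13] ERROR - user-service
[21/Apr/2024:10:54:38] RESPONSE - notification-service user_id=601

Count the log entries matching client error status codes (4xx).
5

To find matching entries:

1. Pattern to match: client error status codes (4xx)
2. Scan each log entry for the pattern
3. Count matches: 5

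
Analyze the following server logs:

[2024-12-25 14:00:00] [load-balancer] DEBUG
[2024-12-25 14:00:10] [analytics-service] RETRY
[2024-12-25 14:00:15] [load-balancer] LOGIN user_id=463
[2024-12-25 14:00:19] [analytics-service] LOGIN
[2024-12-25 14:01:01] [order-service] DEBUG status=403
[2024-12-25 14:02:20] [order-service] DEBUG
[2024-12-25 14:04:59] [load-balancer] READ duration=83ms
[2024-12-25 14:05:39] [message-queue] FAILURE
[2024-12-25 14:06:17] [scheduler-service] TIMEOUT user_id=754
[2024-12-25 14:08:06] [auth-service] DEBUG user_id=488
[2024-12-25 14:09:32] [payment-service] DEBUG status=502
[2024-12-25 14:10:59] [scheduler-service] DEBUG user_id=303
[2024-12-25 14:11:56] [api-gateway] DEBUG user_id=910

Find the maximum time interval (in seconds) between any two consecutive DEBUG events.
346

To find the longest gap:

1. Extract all DEBUG events in chronological order
2. Calculate time differences between consecutive events
3. Find the maximum difference
4. Longest gap: 346 seconds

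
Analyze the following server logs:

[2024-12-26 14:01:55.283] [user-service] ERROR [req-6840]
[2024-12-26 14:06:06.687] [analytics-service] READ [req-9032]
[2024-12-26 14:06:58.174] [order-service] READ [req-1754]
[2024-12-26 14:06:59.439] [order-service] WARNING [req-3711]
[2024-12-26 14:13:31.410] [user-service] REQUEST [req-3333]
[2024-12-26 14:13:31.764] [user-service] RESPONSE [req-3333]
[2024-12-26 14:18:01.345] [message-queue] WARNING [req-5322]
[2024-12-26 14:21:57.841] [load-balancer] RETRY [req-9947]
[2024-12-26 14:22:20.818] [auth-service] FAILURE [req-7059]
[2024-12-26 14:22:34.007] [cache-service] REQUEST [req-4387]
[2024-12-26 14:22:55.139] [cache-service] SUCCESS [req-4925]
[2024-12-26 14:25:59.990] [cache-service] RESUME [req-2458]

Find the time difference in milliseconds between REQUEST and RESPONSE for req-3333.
354

To calculate latency:

1. Find REQUEST with id req-3333: 2024-12-26 14:13:31.410
2. Find RESPONSE with id req-3333: 2024-12-26 14:13:31.764
3. Latency: 2024-12-26 14:13:31.764 - 2024-12-26 14:13:31.410 = 354ms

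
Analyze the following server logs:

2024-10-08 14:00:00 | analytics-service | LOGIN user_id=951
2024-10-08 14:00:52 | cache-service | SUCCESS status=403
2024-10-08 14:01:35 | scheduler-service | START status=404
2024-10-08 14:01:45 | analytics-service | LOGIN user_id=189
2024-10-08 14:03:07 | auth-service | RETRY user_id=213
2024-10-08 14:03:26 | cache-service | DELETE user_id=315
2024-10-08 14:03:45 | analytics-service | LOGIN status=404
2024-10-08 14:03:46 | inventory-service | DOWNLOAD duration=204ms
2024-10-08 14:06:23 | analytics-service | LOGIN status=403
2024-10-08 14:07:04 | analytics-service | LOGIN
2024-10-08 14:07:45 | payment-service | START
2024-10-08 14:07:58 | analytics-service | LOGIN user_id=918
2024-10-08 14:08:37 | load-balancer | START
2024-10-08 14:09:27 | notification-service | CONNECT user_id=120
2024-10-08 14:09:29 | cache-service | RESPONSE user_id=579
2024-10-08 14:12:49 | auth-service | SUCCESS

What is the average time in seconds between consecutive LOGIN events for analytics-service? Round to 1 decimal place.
95.6

To calculate average interval:

1. Find all LOGIN events for analytics-service in order
2. Calculate time gaps between consecutive events
3. Compute mean of gaps: 478 / 5 = 95.6 seconds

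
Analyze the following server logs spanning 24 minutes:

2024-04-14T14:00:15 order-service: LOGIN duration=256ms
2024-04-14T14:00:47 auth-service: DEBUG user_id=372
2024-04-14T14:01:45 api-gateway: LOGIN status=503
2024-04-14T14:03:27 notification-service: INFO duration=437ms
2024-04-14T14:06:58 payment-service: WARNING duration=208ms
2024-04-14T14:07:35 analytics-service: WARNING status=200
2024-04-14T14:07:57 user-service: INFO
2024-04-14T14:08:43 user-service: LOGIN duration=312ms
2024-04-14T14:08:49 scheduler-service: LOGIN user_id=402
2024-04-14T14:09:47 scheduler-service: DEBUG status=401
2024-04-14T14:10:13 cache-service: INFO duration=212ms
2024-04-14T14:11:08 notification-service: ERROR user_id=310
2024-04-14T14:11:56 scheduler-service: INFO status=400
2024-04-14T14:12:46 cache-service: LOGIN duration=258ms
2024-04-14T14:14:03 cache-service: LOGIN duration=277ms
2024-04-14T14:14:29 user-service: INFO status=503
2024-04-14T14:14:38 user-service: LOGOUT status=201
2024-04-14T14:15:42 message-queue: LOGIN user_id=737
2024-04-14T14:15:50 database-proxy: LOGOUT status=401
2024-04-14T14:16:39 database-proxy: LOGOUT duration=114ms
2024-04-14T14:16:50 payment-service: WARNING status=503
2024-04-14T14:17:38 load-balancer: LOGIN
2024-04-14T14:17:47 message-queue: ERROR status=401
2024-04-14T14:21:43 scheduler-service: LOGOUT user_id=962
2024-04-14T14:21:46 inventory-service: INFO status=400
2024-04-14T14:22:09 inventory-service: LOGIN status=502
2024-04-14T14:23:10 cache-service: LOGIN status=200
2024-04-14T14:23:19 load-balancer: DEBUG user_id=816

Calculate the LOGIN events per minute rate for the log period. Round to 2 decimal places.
0.42

To calculate the rate:

1. Count total LOGIN events: 10
2. Total time period: 24 minutes
3. Rate = 10 / 24 = 0.42 events per minute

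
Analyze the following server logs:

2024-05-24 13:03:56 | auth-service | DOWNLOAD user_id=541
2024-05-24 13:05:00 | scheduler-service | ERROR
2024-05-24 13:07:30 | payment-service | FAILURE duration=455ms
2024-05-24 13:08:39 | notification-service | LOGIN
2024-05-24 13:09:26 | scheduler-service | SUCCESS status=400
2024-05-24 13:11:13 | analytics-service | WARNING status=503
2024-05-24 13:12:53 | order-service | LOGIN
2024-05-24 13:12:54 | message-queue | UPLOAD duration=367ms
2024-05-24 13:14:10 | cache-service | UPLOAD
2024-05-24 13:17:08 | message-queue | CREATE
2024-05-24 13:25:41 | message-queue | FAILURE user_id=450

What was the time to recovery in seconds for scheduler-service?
266

To calculate recovery time:

1. Find ERROR event for scheduler-service: 2024-05-24 13:05:00
2. Find next SUCCESS event for scheduler-service: 2024-05-24 13:09:26
3. Recovery time: 2024-05-24 13:09:26 - 2024-05-24 13:05:00 = 266 seconds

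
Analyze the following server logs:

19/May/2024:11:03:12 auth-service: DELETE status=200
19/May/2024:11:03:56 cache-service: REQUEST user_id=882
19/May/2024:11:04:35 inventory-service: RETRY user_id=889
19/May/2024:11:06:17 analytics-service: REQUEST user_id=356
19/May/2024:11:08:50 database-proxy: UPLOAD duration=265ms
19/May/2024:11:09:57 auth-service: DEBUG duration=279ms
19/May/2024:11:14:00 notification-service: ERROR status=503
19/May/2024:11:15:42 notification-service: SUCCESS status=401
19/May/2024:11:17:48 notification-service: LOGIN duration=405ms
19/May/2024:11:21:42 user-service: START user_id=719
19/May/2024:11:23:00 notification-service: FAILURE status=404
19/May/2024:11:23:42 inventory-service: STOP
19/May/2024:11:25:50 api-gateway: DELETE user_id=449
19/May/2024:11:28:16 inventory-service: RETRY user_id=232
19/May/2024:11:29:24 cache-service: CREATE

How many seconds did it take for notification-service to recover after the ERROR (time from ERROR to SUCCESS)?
102

To calculate recovery time:

1. Find ERROR event for notification-service: 19/May/2024:11:14:00
2. Find next SUCCESS event for notification-service: 19/May/2024:11:15:42
3. Recovery time: 19/May/2024:11:15:42 - 19/May/2024:11:14:00 = 102 seconds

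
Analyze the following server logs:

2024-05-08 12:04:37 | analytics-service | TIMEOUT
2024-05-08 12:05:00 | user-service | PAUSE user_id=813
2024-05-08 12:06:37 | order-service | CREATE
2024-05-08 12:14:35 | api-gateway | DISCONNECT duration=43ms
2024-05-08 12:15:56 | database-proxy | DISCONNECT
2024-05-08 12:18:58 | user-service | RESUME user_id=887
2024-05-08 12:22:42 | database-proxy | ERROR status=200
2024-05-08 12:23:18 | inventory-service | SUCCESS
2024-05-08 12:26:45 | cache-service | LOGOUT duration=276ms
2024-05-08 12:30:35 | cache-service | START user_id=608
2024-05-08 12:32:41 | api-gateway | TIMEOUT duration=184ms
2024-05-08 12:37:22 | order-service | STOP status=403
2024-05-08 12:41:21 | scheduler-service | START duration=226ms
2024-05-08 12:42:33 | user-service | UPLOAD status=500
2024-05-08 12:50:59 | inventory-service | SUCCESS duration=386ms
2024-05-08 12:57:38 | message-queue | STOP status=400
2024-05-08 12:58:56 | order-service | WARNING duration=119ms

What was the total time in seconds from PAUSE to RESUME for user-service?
838

To calculate state duration:

1. Find PAUSE event for user-service: 2024-05-08 12:05:00
2. Find RESUME event for user-service: 2024-05-08 12:18:58
3. Calculate duration: 2024-05-08 12:18:58 - 2024-05-08 12:05:00 = 838 seconds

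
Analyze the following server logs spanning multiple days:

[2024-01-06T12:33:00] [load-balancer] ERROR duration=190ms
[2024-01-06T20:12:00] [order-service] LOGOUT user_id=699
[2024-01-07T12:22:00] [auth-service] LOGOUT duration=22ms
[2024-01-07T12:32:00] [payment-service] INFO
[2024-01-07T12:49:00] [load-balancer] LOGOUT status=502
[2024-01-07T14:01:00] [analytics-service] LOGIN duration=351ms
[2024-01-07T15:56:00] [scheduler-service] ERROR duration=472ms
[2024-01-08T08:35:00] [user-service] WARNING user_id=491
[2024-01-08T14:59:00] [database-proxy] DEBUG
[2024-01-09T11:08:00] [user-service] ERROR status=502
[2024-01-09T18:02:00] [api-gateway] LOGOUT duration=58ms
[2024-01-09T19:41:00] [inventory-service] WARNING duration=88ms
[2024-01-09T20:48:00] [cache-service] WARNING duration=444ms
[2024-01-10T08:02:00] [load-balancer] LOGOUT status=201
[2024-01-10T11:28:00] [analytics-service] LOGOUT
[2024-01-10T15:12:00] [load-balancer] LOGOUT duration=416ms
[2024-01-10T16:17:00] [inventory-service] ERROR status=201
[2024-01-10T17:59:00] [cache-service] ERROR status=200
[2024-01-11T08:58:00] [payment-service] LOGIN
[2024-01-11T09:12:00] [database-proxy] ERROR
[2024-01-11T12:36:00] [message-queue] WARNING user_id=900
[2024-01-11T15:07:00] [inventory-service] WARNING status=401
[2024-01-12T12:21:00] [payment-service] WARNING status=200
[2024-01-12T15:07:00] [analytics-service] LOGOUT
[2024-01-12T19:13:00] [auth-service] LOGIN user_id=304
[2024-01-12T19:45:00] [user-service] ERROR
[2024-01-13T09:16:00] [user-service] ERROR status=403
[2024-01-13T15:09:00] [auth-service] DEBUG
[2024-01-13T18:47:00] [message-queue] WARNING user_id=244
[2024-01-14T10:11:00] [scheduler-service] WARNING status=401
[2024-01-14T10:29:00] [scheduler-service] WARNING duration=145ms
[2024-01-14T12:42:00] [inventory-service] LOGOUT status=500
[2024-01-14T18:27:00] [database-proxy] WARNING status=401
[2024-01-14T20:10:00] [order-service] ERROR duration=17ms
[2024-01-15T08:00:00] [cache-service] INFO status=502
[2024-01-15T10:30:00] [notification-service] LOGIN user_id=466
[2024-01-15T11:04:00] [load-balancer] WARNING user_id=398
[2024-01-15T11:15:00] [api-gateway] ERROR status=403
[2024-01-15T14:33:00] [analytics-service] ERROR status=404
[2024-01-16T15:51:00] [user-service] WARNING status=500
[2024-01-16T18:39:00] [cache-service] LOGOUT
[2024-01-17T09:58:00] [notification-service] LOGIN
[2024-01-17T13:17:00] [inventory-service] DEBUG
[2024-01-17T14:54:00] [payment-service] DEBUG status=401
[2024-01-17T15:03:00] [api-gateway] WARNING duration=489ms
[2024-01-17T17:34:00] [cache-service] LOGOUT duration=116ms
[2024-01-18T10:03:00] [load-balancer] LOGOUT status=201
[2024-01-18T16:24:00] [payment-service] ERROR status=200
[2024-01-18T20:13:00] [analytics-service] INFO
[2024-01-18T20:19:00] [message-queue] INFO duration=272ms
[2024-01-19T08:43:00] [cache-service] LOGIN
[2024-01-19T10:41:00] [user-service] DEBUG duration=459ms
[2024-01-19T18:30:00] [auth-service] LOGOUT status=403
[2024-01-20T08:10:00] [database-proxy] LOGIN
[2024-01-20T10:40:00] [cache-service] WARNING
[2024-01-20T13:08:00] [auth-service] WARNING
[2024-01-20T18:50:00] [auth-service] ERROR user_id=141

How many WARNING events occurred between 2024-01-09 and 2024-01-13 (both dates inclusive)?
6

To filter by date range:

1. Date range: 2024-01-09 through 2024-01-13, both dates inclusive
2. Filter for WARNING events whose date falls in this range
3. Count matching events: 6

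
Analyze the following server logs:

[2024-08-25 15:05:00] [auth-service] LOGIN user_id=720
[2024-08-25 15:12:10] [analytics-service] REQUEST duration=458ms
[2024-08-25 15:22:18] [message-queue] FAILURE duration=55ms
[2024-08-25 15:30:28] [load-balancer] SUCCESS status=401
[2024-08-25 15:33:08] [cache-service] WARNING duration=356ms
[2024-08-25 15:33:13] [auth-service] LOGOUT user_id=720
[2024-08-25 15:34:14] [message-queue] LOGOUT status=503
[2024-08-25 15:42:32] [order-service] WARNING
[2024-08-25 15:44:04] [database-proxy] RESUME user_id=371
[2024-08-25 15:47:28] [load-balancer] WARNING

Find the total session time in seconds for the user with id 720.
1693

To calculate session duration:

1. Find LOGIN event for user_id=720: 2024-08-25 15:05:00
2. Find LOGOUT event for user_id=720: 2024-08-25 15:33:13
3. Session duration: 2024-08-25 15:33:13 - 2024-08-25 15:05:00 = 1693 seconds (28 minutes)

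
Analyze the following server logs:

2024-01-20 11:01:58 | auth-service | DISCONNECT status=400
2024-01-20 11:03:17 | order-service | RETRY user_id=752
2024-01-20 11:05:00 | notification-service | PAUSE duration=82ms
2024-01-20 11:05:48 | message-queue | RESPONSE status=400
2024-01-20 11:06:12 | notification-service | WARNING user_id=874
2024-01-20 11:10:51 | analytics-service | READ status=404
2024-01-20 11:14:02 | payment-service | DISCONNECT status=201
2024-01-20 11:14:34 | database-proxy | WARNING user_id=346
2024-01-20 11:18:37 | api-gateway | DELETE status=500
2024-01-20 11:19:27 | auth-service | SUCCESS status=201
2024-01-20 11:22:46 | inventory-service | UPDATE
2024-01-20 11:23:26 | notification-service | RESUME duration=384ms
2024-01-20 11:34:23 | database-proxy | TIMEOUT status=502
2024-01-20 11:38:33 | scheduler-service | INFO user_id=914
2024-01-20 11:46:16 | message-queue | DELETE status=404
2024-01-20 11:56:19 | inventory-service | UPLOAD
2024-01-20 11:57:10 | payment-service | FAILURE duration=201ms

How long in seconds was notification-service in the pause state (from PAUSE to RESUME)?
1106

To calculate state duration:

1. Find PAUSE event for notification-service: 2024-01-20 11:05:00
2. Find RESUME event for notification-service: 2024-01-20 11:23:26
3. Calculate duration: 2024-01-20 11:23:26 - 2024-01-20 11:05:00 = 1106 seconds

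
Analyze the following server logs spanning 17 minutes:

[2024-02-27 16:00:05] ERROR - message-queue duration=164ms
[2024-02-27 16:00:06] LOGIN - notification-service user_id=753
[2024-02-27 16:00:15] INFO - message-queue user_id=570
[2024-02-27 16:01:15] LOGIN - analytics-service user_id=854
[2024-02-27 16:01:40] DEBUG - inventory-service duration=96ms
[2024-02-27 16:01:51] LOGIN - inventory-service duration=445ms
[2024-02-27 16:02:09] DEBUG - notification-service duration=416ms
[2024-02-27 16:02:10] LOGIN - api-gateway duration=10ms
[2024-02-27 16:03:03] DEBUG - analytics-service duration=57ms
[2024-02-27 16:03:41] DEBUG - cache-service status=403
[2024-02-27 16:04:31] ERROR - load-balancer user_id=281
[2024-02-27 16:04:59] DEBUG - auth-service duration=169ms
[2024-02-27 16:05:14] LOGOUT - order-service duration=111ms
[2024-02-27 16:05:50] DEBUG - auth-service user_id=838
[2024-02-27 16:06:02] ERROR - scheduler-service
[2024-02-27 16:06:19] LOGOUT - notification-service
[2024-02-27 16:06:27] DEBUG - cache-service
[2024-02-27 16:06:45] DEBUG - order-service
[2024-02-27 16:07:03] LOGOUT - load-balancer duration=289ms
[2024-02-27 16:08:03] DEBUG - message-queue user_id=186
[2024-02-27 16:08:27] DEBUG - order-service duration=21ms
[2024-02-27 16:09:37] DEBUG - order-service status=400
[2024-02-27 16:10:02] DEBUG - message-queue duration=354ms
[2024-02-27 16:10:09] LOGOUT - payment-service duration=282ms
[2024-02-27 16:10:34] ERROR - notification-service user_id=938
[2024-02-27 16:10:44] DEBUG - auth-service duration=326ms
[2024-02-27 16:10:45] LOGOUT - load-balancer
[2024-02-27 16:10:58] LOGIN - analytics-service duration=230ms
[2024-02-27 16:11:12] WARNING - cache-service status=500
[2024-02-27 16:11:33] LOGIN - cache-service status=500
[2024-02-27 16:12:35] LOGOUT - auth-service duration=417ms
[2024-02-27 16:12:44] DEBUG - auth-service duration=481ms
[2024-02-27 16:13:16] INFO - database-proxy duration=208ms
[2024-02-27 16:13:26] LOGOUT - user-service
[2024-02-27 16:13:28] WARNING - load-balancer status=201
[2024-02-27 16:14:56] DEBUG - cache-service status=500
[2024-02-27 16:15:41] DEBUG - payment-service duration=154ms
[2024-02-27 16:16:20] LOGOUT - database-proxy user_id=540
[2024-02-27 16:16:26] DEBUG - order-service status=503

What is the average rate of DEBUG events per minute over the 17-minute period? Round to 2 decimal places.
1.0

To calculate the rate:

1. Count total DEBUG events: 17
2. Total time period: 17 minutes
3. Rate = 17 / 17 = 1.0 events per minute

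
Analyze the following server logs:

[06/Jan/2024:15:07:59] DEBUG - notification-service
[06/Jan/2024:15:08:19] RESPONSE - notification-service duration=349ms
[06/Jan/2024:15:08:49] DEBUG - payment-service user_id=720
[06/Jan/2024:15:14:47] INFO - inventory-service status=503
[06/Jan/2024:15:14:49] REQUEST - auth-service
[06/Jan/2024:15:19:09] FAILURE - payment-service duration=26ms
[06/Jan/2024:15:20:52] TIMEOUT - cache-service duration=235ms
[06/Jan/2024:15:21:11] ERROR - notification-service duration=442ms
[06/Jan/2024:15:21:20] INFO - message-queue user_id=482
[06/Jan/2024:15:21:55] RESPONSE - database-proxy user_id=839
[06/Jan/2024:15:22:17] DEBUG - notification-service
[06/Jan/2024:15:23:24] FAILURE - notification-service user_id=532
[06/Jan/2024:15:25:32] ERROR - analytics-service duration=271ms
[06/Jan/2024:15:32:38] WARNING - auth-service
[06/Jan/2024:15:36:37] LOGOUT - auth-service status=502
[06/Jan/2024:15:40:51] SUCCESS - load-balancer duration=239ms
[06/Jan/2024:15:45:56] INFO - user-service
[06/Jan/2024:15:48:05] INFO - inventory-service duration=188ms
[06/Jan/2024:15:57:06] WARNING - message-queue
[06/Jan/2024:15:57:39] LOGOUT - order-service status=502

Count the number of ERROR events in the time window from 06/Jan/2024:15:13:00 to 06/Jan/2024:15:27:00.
2

To count events in the time window:

1. Window boundaries: 06/Jan/2024:15:13:00 to 06/Jan/2024:15:27:00
2. Filter for ERROR events within this window
3. Count matching events: 2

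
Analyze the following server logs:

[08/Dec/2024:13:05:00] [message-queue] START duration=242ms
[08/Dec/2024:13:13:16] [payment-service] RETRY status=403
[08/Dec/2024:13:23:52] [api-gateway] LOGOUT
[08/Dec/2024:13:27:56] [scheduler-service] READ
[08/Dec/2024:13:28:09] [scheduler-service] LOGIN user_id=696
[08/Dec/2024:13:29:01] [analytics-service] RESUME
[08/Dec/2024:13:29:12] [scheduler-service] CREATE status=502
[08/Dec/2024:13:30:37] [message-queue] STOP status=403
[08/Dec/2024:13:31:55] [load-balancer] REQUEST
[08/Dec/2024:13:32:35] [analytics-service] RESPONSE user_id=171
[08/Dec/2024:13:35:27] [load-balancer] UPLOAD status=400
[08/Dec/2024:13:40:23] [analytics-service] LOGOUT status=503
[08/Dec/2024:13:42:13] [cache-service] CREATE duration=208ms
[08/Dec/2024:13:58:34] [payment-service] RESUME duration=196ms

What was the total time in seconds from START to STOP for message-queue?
1537

To calculate state duration:

1. Find START event for message-queue: 08/Dec/2024:13:05:00
2. Find STOP event for message-queue: 08/Dec/2024:13:30:37
3. Calculate duration: 08/Dec/2024:13:30:37 - 08/Dec/2024:13:05:00 = 1537 seconds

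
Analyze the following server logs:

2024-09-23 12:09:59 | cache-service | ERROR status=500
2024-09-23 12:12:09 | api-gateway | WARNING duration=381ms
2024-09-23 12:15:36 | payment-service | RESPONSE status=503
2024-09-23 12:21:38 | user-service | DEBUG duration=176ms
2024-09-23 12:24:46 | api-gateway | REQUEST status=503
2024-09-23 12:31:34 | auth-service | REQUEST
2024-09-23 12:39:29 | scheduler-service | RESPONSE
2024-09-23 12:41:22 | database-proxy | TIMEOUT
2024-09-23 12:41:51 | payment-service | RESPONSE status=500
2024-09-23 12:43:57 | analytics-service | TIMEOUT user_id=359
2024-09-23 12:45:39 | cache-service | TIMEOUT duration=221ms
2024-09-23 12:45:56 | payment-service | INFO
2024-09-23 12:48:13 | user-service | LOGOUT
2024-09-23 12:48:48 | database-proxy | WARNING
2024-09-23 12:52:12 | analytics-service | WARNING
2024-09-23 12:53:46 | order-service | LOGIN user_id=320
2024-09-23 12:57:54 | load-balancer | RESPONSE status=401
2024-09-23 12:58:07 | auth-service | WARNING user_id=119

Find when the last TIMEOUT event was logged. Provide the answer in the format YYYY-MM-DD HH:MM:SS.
2024-09-23 12:45:39

To find the last event:

1. Filter for all TIMEOUT events
2. Sort by timestamp
3. Select the last one
4. Timestamp: 2024-09-23 12:45:39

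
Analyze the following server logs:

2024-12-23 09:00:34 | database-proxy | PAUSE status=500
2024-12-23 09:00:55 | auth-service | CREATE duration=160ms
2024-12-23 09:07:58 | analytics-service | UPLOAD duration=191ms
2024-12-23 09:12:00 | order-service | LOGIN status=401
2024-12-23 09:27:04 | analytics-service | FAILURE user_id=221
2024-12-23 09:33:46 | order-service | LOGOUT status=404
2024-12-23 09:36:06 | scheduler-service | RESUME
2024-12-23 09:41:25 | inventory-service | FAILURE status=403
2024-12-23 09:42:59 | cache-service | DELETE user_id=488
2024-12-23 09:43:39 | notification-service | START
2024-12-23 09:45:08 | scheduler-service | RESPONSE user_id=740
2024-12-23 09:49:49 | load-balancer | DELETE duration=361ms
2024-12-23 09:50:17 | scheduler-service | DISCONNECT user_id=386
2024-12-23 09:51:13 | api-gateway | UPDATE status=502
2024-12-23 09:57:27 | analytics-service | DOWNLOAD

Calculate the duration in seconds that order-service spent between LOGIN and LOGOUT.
1306

To calculate state duration:

1. Find LOGIN event for order-service: 2024-12-23 09:12:00
2. Find LOGOUT event for order-service: 2024-12-23 09:33:46
3. Calculate duration: 2024-12-23 09:33:46 - 2024-12-23 09:12:00 = 1306 seconds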